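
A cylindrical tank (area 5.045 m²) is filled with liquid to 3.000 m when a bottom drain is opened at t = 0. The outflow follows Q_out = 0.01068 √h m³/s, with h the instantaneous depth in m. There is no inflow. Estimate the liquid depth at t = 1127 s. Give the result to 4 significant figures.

0.2907 m

Volume balance on the tank: A dh/dt = −0.01068 √h.
This is separable: 2 d(√h)/dt = −0.01068/A, so √h = √h₀ − (0.01068/(2A)) t.
√h = √3.000 − 0.01068·1127/(2·5.045) = 1.73205 − 1.19290 = 0.539151.
h = 0.539151² = 0.290684 m.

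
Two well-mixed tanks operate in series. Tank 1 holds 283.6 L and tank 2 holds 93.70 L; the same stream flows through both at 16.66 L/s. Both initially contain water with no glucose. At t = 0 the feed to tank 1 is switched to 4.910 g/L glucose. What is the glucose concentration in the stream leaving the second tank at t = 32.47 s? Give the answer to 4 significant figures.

Species balance on tank i: dCᵢ/dt = (Cᵢ₋₁ − Cᵢ)/τᵢ with τᵢ = Vᵢ/Q.
τ₁ = 283.6/16.66 = 17.0228 s; τ₂ = 93.70/16.66 = 5.62425 s.
Solving the cascade with C₁(0)=C₂(0)=0 gives C₂(t) = C_in[1 − (τ₁ e^(−t/τ₁) − τ₂ e^(−t/τ₂))/(τ₁ − τ₂)].
At t = 32.47: e^(−t/τ₁) = 0.148460, e^(−t/τ₂) = 0.00310975.
C₂ = 4.910·[1 − (17.0228·0.148460 − 5.62425·0.00310975)/(11.3986)] = 4.910·0.779822 = 3.82893 g/L.

3.829 g/L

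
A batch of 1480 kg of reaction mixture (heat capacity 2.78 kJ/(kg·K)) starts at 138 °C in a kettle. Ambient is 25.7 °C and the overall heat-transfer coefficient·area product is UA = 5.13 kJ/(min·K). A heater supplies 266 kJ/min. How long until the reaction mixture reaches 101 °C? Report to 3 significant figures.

760 min

Lumped-capacitance energy balance: M c_p dT/dt = UA(T_amb − T) + Q̇.
τ = M c_p/UA = 802.03 min; T_ss = T_amb + Q̇/UA = 25.7 + 266/5.13 = 77.552 °C.
T(t) = T_ss + (T₀ − T_ss)e^(−t/τ); set T = 101:
t = −τ ln[(T − T_ss)/(T₀ − T_ss)] = −802.03 · ln(0.38791) = 759.52 min.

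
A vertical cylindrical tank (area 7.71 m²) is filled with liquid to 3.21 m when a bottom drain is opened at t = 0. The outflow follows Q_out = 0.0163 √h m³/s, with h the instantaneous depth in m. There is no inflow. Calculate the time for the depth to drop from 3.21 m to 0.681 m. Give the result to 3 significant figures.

914 s

A dh/dt = −Q_out = −0.0163 √h.
Separate and integrate: 2(√h − √h₀) = −(0.0163/A) t.
t = 2A(√h₀ − √h)/0.0163 = 2·7.71·(√3.21 − √0.681)/0.0163
  = 15.420 × (1.7916 − 0.82523) / 0.0163 = 914.25 s.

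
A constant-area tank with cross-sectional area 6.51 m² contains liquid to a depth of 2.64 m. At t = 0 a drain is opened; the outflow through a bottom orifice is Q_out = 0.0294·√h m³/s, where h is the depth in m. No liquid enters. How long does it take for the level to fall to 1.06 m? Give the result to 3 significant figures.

264 s

With no inflow, A dh/dt = −0.0294 √h.
This is separable: 2 d(√h)/dt = −0.0294/A, so √h = √h₀ − (0.0294/(2A)) t.
t = 2A(√h₀ − √h)/0.0294 = 2·6.51·(√2.64 − √1.06)/0.0294
  = 13.020 × (1.6248 − 1.0296) / 0.0294 = 263.61 s.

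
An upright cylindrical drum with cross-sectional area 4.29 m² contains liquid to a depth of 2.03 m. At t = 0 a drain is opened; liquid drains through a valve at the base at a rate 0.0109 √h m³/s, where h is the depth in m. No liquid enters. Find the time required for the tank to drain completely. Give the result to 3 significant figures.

With no inflow, A dh/dt = −0.0109 √h.
∫ h^(−1/2) dh = −(0.0109/A) ∫ dt, giving 2√h = 2√h₀ − (0.0109/A) t.
Set h = 0: 2√h₀ = (0.0109/A) t_empty ⇒ t_empty = 2A√h₀/0.0109.
t_empty = 2·4.29·√2.03/0.0109 = 8.5800·1.4248/0.0109 = 1121.5 s.

1120 s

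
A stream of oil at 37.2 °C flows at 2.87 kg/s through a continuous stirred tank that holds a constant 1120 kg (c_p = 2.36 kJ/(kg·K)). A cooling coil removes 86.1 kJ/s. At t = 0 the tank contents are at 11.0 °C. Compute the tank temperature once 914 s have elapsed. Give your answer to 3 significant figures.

23.2 °C

First-law balance (no shaft work): M c_p dT/dt = ṁ c_p (T_in − T) − 86.1.
Rearrange: dT/dt = (T_ss − T)/τ with τ = M/ṁ = 390.24 s and T_ss = T_in − Q̇/(ṁ c_p) = 24.488 °C.
T approaches T_ss exponentially: T(t) = T_ss + (T₀ − T_ss) e^(−t/τ).
T(914) = 24.488 + (-13.488)·e^(−914/390.24) = 24.488 + (-13.488)·0.096123 = 23.192 °C.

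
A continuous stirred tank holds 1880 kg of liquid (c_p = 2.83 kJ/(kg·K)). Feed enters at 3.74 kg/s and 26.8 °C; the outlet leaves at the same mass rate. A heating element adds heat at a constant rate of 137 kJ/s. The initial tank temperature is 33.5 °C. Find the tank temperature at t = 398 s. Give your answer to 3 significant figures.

Heat balance on the well-mixed liquid: M c_p dT/dt = ṁ c_p (T_in − T) + 137.
τ = M/ṁ = 502.67 s; T_ss = T_in + Q̇/(ṁ c_p) = 26.8 + 137/(3.74·2.83) = 39.744 °C.
Solution: T(t) = T_ss + (T₀ − T_ss) e^(−t/τ).
T(398) = 39.744 + (-6.2438)·e^(−398/502.67) = 39.744 + (-6.2438)·0.45304 = 36.915 °C.

36.9 °C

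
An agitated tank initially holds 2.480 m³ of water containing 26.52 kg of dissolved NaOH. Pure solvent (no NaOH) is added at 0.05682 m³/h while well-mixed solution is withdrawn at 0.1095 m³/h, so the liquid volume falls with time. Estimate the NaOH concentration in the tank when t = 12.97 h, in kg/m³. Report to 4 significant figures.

Let m(t) be the amount of NaOH. Volume: V(t) = V₀ + (Q_in − Q_out) t = 2.480 − 0.0526800 t; V(12.97) = 1.79674 m³.
No NaOH enters, so dm/dt = −Q_out · (m/V).
Separate: dm/m = −Q_out dt/V(t) ⇒ ln(m/m₀) = −(Q_out/(Q_in−Q_out)) ln(V/V₀).
m = m₀ (V₀/V)^(Q_out/(Q_in−Q_out)) = 26.52 × (2.480/1.79674)^(-2.07859) = 13.5719 kg.
C = m/V = 13.5719/1.79674 = 7.55363 kg/m³.

7.554 kg/m³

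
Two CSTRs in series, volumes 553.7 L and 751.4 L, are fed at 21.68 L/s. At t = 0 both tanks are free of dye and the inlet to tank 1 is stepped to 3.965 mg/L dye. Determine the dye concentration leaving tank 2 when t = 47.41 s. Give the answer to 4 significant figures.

1.863 mg/L

Species balance on tank i: dCᵢ/dt = (Cᵢ₋₁ − Cᵢ)/τᵢ with τᵢ = Vᵢ/Q.
τ₁ = 553.7/21.68 = 25.5397 s; τ₂ = 751.4/21.68 = 34.6587 s.
Tank 1: C₁ = C_in(1 − e^(−t/τ₁)). Tank 2 (τ₁ ≠ τ₂): C₂ = C_in[1 − (τ₁ e^(−t/τ₁) − τ₂ e^(−t/τ₂))/(τ₁ − τ₂)].
At t = 47.41: e^(−t/τ₁) = 0.156245, e^(−t/τ₂) = 0.254638.
C₂ = 3.965·[1 − (25.5397·0.156245 − 34.6587·0.254638)/(-9.11900)] = 3.965·0.469792 = 1.86273 mg/L.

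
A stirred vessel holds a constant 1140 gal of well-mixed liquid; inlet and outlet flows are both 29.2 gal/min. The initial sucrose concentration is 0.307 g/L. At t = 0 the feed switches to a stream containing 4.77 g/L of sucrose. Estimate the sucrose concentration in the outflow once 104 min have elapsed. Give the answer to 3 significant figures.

Accumulation = in − out for the solute gives V dC/dt = Q(C_in − C).
Rewrite as dC/dt + C/τ = C_in/τ, τ = V/Q = 39.041 min.
This is linear first-order; C(t) = C_in + (C₀ − C_in) e^(−t/τ).
C(104) = 4.77 + (0.307 − 4.77)·e^(−104/39.041) = 4.77 + (-4.4630)·0.069679 = 4.4590 g/L.

4.46 g/L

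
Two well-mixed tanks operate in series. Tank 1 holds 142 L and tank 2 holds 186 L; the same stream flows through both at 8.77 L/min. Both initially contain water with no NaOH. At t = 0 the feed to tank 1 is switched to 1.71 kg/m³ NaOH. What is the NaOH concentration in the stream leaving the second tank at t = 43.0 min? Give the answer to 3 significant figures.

1.15 kg/m³

Time constants: τᵢ = Vᵢ/Q for each well-mixed tank.
τ₁ = 142/8.77 = 16.192 min; τ₂ = 186/8.77 = 21.209 min.
Solving the cascade with C₁(0)=C₂(0)=0 gives C₂(t) = C_in[1 − (τ₁ e^(−t/τ₁) − τ₂ e^(−t/τ₂))/(τ₁ − τ₂)].
At t = 43.0: e^(−t/τ₁) = 0.070249, e^(−t/τ₂) = 0.13167.
C₂ = 1.71·[1 − (16.192·0.070249 − 21.209·0.13167)/(-5.0171)] = 1.71·0.67012 = 1.1459 kg/m³.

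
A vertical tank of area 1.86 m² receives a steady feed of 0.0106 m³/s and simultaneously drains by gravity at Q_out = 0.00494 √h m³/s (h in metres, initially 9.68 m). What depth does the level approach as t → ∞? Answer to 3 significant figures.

Unsteady balance on liquid volume: A dh/dt = Q_in − 0.00494 √h. At steady state dh/dt = 0:
Q_in = 0.00494 √h_ss ⇒ √h_ss = 0.0106/0.00494 = 2.1457.
h_ss = 2.1457² = 4.6042 m. (Since h₀ = 9.68 m > h_ss, the level will fall toward this value.)

4.60 m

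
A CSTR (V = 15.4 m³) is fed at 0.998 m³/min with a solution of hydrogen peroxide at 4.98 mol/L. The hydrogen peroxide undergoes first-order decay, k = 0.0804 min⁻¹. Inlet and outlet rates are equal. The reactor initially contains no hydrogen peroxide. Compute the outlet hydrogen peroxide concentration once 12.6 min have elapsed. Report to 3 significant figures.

1.87 mol/L

Accumulation = in − out − consumed: V dC/dt = Q C_in − Q C − k V C.
dC/dt = (Q/V) C_in − (Q/V + k) C; effective rate a = Q/V + k = 0.064805 + 0.0804 = 0.14521 min⁻¹.
C_ss = Q C_in/(Q + kV) = 2.2226 mol/L; C(t) = C_ss + (C₀ − C_ss) e^(−a t).
C(12.6) = 2.2226 + (-2.2226)·e^(−0.14521·12.6) = 2.2226 + (-2.2226)·0.16048 = 1.8659 mol/L.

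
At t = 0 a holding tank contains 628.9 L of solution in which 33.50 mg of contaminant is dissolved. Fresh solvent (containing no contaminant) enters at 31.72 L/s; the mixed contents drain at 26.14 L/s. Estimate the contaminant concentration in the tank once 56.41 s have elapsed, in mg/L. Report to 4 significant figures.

Total volume: dV/dt = Q_in − Q_out = 5.58000 L/s, so V(t) = 628.9 + 5.58000 t and V(56.41) = 943.668 L.
Solute balance: dm/dt = 0 − Q_out C = −Q_out m/V(t).
Separate: dm/m = −Q_out dt/V(t) ⇒ ln(m/m₀) = −(Q_out/(Q_in−Q_out)) ln(V/V₀).
m = m₀ (V₀/V)^(Q_out/(Q_in−Q_out)) = 33.50 × (628.9/943.668)^(4.68459) = 5.00547 mg.
C = m/V = 5.00547/943.668 = 0.00530427 mg/L.

0.005304 mg/L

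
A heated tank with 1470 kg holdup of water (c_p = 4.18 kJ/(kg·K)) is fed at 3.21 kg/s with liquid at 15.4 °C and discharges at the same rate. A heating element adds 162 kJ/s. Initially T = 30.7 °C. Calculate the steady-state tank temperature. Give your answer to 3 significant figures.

First-law balance (no shaft work): M c_p dT/dt = ṁ c_p (T_in − T) + 162.
At steady state dT/dt = 0 ⇒ T_ss = T_in + Q̇/(ṁ c_p) = 15.4 + 162/(3.21·4.18) = 27.474 °C.

27.5 °C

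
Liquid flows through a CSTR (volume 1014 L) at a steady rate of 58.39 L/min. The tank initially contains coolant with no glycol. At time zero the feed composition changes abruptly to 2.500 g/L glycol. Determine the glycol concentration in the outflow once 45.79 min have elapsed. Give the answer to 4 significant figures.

Species balance on the tank: V dC/dt = Q(C_in − C).
Rewrite as dC/dt + C/τ = C_in/τ, τ = V/Q = 17.3660 min.
C approaches C_in exponentially: C(t) = C_in + (C₀ − C_in) e^(−t/τ).
C(45.79) = 2.500 + (0 − 2.500)·e^(−45.79/17.3660) = 2.500 + (-2.50000)·0.0715926 = 2.32102 g/L.

2.321 g/L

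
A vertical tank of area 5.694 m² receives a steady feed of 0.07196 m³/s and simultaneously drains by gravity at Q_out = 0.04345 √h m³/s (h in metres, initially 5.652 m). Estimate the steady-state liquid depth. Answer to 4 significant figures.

Level balance: A dh/dt = 0.07196 − 0.04345 √h. Setting dh/dt = 0:
Q_in = 0.04345 √h_ss ⇒ √h_ss = 0.07196/0.04345 = 1.65616.
h_ss = 1.65616² = 2.74285 m. (Since h₀ = 5.652 m > h_ss, the level will fall toward this value.)

2.743 m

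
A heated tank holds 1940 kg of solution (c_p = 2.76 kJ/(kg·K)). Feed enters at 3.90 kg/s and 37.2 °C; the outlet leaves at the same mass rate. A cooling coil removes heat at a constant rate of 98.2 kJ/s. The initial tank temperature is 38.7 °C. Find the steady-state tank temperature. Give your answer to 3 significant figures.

28.1 °C

M c_p dT/dt = ṁ c_p (T_in − T) − Q̇.
At steady state dT/dt = 0 ⇒ T_ss = T_in − Q̇/(ṁ c_p) = 37.2 − 98.2/(3.90·2.76) = 28.077 °C.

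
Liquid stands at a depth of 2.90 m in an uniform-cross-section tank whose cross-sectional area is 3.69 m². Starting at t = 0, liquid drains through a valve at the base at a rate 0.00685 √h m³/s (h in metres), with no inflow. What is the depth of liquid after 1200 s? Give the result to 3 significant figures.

0.347 m

Mass balance (ρ constant): A dh/dt = −0.00685 √h.
∫ h^(−1/2) dh = −(0.00685/A) ∫ dt, giving 2√h = 2√h₀ − (0.00685/A) t.
√h = √2.90 − 0.00685·1200/(2·3.69) = 1.7029 − 1.1138 = 0.58912.
h = 0.58912² = 0.34706 m.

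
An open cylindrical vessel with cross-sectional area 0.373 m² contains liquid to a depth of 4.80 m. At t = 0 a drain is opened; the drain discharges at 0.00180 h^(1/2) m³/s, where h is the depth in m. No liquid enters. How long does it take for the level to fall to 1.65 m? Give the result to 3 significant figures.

376 s

A dh/dt = −Q_out = −0.00180 √h.
This is separable: 2 d(√h)/dt = −0.00180/A, so √h = √h₀ − (0.00180/(2A)) t.
t = 2A(√h₀ − √h)/0.00180 = 2·0.373·(√4.80 − √1.65)/0.00180
  = 0.74600 × (2.1909 − 1.2845) / 0.00180 = 375.64 s.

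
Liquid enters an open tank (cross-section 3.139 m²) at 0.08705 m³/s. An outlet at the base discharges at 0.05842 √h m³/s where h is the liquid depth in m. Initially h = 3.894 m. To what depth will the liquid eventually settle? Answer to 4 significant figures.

Unsteady balance on liquid volume: A dh/dt = Q_in − 0.05842 √h. At steady state dh/dt = 0:
Q_in = 0.05842 √h_ss ⇒ √h_ss = 0.08705/0.05842 = 1.49007.
h_ss = 1.49007² = 2.22031 m. (Since h₀ = 3.894 m > h_ss, the level will fall toward this value.)

2.220 m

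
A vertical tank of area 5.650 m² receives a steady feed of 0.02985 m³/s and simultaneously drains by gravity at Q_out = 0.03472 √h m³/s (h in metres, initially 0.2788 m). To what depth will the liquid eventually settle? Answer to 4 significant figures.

0.7391 m

Level balance: A dh/dt = 0.02985 − 0.03472 √h. Setting dh/dt = 0:
Q_in = 0.03472 √h_ss ⇒ √h_ss = 0.02985/0.03472 = 0.859735.
h_ss = 0.859735² = 0.739144 m. (Since h₀ = 0.2788 m < h_ss, the level will rise toward this value.)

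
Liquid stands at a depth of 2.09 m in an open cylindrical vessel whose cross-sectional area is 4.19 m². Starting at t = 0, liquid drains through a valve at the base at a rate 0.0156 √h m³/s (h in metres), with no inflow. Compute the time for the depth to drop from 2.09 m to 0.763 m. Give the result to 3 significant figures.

307 s

With no inflow, A dh/dt = −0.0156 √h.
Separate and integrate: 2(√h − √h₀) = −(0.0156/A) t.
t = 2A(√h₀ − √h)/0.0156 = 2·4.19·(√2.09 − √0.763)/0.0156
  = 8.3800 × (1.4457 − 0.87350) / 0.0156 = 307.37 s.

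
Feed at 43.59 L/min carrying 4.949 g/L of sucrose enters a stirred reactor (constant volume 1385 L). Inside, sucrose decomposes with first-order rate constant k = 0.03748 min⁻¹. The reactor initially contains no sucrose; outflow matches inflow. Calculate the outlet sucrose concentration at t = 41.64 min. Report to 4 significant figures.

Species balance: V dC/dt = Q C_in − Q C − k V C.
This is linear with rate a = Q/V + k = 0.0689529 min⁻¹.
C_ss = Q C_in/(Q + kV) = 2.25893 g/L; C(t) = C_ss + (C₀ − C_ss) e^(−a t).
C(41.64) = 2.25893 + (-2.25893)·e^(−0.0689529·41.64) = 2.25893 + (-2.25893)·0.0566309 = 2.13100 g/L.

2.131 g/L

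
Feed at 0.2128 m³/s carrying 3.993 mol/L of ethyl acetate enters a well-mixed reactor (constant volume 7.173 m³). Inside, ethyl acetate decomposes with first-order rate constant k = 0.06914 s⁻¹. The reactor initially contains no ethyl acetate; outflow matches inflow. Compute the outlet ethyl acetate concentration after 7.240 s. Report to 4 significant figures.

0.6126 mol/L

Accumulation = in − out − consumed: V dC/dt = Q C_in − Q C − k V C.
dC/dt = (Q/V) C_in − (Q/V + k) C; effective rate a = Q/V + k = 0.0296668 + 0.06914 = 0.0988068 s⁻¹.
C_ss = Q C_in/(Q + kV) = 1.19890 mol/L; C(t) = C_ss + (C₀ − C_ss) e^(−a t).
C(7.240) = 1.19890 + (-1.19890)·e^(−0.0988068·7.240) = 1.19890 + (-1.19890)·0.489015 = 0.612620 mol/L.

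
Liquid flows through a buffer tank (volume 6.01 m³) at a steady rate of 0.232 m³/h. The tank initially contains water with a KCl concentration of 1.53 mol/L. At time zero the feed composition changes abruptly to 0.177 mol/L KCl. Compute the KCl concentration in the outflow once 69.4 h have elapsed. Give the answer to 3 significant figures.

0.270 mol/L

Mass balance on the solute (V constant): V dC/dt = Q(C_in − C).
Time constant τ = V/Q = 6.01/0.232 = 25.905 h.
This is linear first-order; C(t) = C_in + (C₀ − C_in) e^(−t/τ).
C(69.4) = 0.177 + (1.53 − 0.177)·e^(−69.4/25.905) = 0.177 + (1.3530)·0.068632 = 0.26986 mol/L.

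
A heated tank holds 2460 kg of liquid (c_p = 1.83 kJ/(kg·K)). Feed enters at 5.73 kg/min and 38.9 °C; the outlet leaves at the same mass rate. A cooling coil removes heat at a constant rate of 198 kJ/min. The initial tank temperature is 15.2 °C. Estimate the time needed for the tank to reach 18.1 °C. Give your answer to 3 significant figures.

396 min

M c_p dT/dt = ṁ c_p (T_in − T) − Q̇.
τ = M/ṁ = 429.32 min; T_ss = T_in − Q̇/(ṁ c_p) = 20.018 °C.
T(t) = T_ss + (T₀ − T_ss) e^(−t/τ). Set T = 18.1:
e^(−t/τ) = (18.1 − 20.018)/(15.2 − 20.018) = 0.39803
t = −429.32 · ln(0.39803) = 395.50 min.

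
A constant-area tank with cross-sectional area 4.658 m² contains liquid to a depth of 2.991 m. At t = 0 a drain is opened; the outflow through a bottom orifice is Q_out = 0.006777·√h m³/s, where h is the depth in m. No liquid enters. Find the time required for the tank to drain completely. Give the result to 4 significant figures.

2377 s

A dh/dt = −Q_out = −0.006777 √h.
This is separable: 2 d(√h)/dt = −0.006777/A, so √h = √h₀ − (0.006777/(2A)) t.
Tank is empty when √h = 0: t_empty = 2A√h₀/0.006777.
t_empty = 2·4.658·√2.991/0.006777 = 9.31600·1.72945/0.006777 = 2377.39 s.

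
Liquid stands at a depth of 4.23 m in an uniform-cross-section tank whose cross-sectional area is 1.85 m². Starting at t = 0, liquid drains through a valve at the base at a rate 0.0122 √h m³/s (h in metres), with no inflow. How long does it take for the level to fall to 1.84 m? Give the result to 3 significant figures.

Volume balance on the tank: A dh/dt = −0.0122 √h.
This is separable: 2 d(√h)/dt = −0.0122/A, so √h = √h₀ − (0.0122/(2A)) t.
t = 2A(√h₀ − √h)/0.0122 = 2·1.85·(√4.23 − √1.84)/0.0122
  = 3.7000 × (2.0567 − 1.3565) / 0.0122 = 212.36 s.

212 s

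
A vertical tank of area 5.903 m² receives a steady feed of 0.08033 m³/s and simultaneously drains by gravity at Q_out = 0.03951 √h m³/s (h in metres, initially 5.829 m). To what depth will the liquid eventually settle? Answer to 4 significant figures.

4.134 m

Level balance: A dh/dt = 0.08033 − 0.03951 √h. Setting dh/dt = 0:
Q_in = 0.03951 √h_ss ⇒ √h_ss = 0.08033/0.03951 = 2.03316.
h_ss = 2.03316² = 4.13372 m. (Since h₀ = 5.829 m > h_ss, the level will fall toward this value.)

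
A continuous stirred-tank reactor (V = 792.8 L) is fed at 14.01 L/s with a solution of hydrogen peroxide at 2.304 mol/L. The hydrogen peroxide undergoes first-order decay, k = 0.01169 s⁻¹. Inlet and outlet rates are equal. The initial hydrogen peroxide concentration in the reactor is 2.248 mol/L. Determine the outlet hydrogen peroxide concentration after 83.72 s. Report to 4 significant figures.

1.460 mol/L

Accumulation = in − out − consumed: V dC/dt = Q C_in − Q C − k V C.
dC/dt = (Q/V) C_in − (Q/V + k) C; effective rate a = Q/V + k = 0.0176715 + 0.01169 = 0.0293615 s⁻¹.
C_ss = Q C_in/(Q + kV) = 1.38669 mol/L; C(t) = C_ss + (C₀ − C_ss) e^(−a t).
C(83.72) = 1.38669 + (0.861314)·e^(−0.0293615·83.72) = 1.38669 + (0.861314)·0.0855933 = 1.46041 mol/L.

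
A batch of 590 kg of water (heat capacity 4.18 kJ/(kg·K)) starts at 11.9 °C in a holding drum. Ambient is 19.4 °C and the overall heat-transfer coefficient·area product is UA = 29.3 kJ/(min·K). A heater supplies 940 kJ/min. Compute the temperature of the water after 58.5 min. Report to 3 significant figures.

31.7 °C

M c_p dT/dt = −UA(T − T_amb) + Q̇.
dT/dt = (T_ss − T)/τ with T_ss = T_amb + Q̇/UA = 19.4 + 940/29.3 = 51.482 °C, τ = M c_p/UA = 590·4.18/29.3 = 84.171 min.
Solution: T(t) = T_ss + (T₀ − T_ss) e^(−t/τ).
T(58.5) = 51.482 + (-39.582)·0.49907 = 31.728 °C.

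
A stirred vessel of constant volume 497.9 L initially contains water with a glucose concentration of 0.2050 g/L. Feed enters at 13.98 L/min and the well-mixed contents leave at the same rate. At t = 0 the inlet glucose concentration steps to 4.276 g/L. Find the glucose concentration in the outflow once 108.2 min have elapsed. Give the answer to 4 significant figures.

4.081 g/L

Transient balance on the dissolved component: V dC/dt = Q(C_in − C).
Rewrite as dC/dt + C/τ = C_in/τ, τ = V/Q = 35.6152 min.
Integrating: C(t) = C_in + (C₀ − C_in) e^(−t/τ).
C(108.2) = 4.276 + (0.2050 − 4.276)·e^(−108.2/35.6152) = 4.276 + (-4.07100)·0.0479291 = 4.08088 g/L.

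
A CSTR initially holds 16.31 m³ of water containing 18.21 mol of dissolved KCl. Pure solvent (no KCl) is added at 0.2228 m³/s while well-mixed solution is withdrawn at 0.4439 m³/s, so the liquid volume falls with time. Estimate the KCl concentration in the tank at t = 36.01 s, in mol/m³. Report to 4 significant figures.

Total volume: dV/dt = Q_in − Q_out = -0.221100 m³/s, so V(t) = 16.31 − 0.221100 t and V(36.01) = 8.34819 m³.
Species balance (pure solvent in): dm/dt = −Q_out · m/V(t).
Separate: dm/m = −Q_out dt/V(t) ⇒ ln(m/m₀) = −(Q_out/(Q_in−Q_out)) ln(V/V₀).
m = m₀ (V₀/V)^(Q_out/(Q_in−Q_out)) = 18.21 × (16.31/8.34819)^(-2.00769) = 4.74625 mol.
C = m/V = 4.74625/8.34819 = 0.568536 mol/m³.

0.5685 mol/m³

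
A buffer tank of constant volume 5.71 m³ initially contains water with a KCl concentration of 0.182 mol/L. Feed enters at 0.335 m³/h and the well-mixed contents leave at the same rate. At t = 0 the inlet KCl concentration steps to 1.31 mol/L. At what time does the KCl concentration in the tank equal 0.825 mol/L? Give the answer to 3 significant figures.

14.4 h

Species balance on the tank: V dC/dt = Q(C_in − C), so τ = V/Q = 17.045 h.
C(t) = C_in + (C₀ − C_in) e^(−t/τ). Set C = 0.825 and solve for t:
e^(−t/τ) = (C − C_in)/(C₀ − C_in) = (0.825 − 1.31)/(0.182 − 1.31) = 0.42996
t = −τ ln(…) = 17.045 × 0.84405 = 14.387 h.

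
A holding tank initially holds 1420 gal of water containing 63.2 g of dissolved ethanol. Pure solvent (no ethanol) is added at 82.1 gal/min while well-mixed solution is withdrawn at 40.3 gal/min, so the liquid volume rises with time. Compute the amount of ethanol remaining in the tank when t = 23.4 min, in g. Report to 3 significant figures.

38.1 g

Total volume: dV/dt = Q_in − Q_out = 41.800 gal/min, so V(t) = 1420 + 41.800 t and V(23.4) = 2398.1 gal.
Solute balance: dm/dt = 0 − Q_out C = −Q_out m/V(t).
dm/m = −Q_out dt/(V₀ + 41.800 t); integrating gives ln(m/m₀) = −(Q_out/(Q_in−Q_out)) ln(V/V₀).
m = m₀ (V₀/V)^(Q_out/(Q_in−Q_out)) = 63.2 × (1420/2398.1)^(0.96411) = 38.133 g.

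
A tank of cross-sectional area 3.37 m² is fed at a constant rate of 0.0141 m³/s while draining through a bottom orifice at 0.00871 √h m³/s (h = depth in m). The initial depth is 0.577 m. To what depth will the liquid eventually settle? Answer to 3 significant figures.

Unsteady balance on liquid volume: A dh/dt = Q_in − 0.00871 √h. At steady state dh/dt = 0:
Q_in = 0.00871 √h_ss ⇒ √h_ss = 0.0141/0.00871 = 1.6188.
h_ss = 1.6188² = 2.6206 m. (Since h₀ = 0.577 m < h_ss, the level will rise toward this value.)

2.62 m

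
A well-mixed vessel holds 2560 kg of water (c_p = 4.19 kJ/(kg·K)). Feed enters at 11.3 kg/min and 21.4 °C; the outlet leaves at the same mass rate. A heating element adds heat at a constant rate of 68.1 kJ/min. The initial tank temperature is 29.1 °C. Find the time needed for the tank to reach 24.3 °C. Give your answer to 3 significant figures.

330 min

Energy balance: M c_p dT/dt = ṁ c_p (T_in − T) + 68.1.
τ = M/ṁ = 226.55 min; T_ss = T_in + Q̇/(ṁ c_p) = 22.838 °C.
T(t) = T_ss + (T₀ − T_ss) e^(−t/τ). Set T = 24.3:
e^(−t/τ) = (24.3 − 22.838)/(29.1 − 22.838) = 0.23343
t = −226.55 · ln(0.23343) = 329.60 min.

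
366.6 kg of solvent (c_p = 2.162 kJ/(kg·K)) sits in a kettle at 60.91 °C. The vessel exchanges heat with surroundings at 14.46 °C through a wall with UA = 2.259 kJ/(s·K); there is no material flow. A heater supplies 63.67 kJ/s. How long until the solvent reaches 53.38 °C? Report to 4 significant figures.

186.5 s

Lumped-capacitance energy balance: M c_p dT/dt = UA(T_amb − T) + Q̇.
τ = M c_p/UA = 350.858 s; T_ss = T_amb + Q̇/UA = 14.46 + 63.67/2.259 = 42.6450 °C.
T(t) = T_ss + (T₀ − T_ss)e^(−t/τ); set T = 53.38:
t = −τ ln[(T − T_ss)/(T₀ − T_ss)] = −350.858 · ln(0.587735) = 186.474 s.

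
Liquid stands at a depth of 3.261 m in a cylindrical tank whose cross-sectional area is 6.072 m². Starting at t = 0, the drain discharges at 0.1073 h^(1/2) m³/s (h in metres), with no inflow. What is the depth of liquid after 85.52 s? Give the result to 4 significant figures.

1.103 m

A dh/dt = −Q_out = −0.1073 √h.
Separate and integrate: 2(√h − √h₀) = −(0.1073/A) t.
√h = √3.261 − 0.1073·85.52/(2·6.072) = 1.80582 − 0.755624 = 1.05020.
h = 1.05020² = 1.10292 m.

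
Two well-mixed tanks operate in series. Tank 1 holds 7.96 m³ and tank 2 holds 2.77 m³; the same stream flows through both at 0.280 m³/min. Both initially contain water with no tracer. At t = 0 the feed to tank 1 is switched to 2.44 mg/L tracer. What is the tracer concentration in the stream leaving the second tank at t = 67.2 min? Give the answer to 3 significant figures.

Time constants: τᵢ = Vᵢ/Q for each well-mixed tank.
τ₁ = 7.96/0.280 = 28.429 min; τ₂ = 2.77/0.280 = 9.8929 min.
Tank 1: C₁ = C_in(1 − e^(−t/τ₁)). Tank 2 (τ₁ ≠ τ₂): C₂ = C_in[1 − (τ₁ e^(−t/τ₁) − τ₂ e^(−t/τ₂))/(τ₁ − τ₂)].
At t = 67.2: e^(−t/τ₁) = 0.094060, e^(−t/τ₂) = 0.0011218.
C₂ = 2.44·[1 − (28.429·0.094060 − 9.8929·0.0011218)/(18.536)] = 2.44·0.85634 = 2.0895 mg/L.

2.09 mg/L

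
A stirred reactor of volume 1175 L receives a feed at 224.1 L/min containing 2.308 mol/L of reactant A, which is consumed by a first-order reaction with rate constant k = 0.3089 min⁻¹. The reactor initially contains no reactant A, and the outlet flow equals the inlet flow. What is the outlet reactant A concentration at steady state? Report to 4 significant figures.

Accumulation = in − out − consumed: V dC/dt = Q C_in − Q C − k V C.
Steady state (dC/dt = 0): C_ss = Q C_in/(Q + kV) = C_in/(1 + kV/Q).
C_ss = 224.1·2.308/(224.1 + 0.3089·1175) = 517.223/587.058 = 0.881043 mol/L.

0.8810 mol/L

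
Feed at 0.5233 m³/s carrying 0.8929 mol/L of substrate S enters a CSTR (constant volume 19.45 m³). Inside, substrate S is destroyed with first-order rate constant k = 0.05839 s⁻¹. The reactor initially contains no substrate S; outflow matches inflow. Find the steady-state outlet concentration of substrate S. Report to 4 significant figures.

0.2817 mol/L

V dC/dt = Q(C_in − C) − k V C.
Steady state (dC/dt = 0): C_ss = Q C_in/(Q + kV) = C_in/(1 + kV/Q).
C_ss = 0.5233·0.8929/(0.5233 + 0.05839·19.45) = 0.467255/1.65899 = 0.281651 mol/L.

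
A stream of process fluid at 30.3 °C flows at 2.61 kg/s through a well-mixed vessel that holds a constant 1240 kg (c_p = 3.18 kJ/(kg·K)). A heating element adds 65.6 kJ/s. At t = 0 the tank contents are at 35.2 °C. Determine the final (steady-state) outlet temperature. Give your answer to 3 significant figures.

38.2 °C

M c_p dT/dt = ṁ c_p (T_in − T) + Q̇.
At steady state dT/dt = 0 ⇒ T_ss = T_in + Q̇/(ṁ c_p) = 30.3 + 65.6/(2.61·3.18) = 38.204 °C.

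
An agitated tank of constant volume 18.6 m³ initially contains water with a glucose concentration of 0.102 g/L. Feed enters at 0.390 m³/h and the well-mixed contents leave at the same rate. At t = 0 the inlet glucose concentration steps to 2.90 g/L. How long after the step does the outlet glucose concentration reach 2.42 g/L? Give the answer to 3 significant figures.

Species balance: V dC/dt = Q(C_in − C) ⇒ τ = V/Q = 47.692 h.
C(t) = C_in + (C₀ − C_in) e^(−t/τ). Set C = 2.42 and solve for t:
e^(−t/τ) = (C − C_in)/(C₀ − C_in) = (2.42 − 2.90)/(0.102 − 2.90) = 0.17155
t = −τ ln(…) = 47.692 × 1.7629 = 84.076 h.

84.1 h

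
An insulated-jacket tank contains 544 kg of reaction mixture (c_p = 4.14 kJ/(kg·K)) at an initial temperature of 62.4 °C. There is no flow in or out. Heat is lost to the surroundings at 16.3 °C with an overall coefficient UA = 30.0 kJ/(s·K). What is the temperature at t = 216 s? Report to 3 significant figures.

18.9 °C

First-law balance (no shaft work): M c_p dT/dt = −UA(T − T_amb).
dT/dt = (T_ss − T)/τ with T_ss = T_amb = 16.300 °C, τ = M c_p/UA = 544·4.14/30.0 = 75.072 s.
This is linear first-order; T(t) = T_ss + (T₀ − T_ss) e^(−t/τ).
T(216) = 16.300 + (46.100)·0.056290 = 18.895 °C.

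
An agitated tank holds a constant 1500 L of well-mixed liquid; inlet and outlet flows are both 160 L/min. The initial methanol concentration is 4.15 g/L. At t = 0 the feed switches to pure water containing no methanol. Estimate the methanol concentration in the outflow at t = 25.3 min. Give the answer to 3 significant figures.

Transient balance on the dissolved component: V dC/dt = Q(C_in − C).
Rewrite as dC/dt + C/τ = C_in/τ, τ = V/Q = 9.3750 min.
Solution: C(t) = C_in + (C₀ − C_in) e^(−t/τ).
C(25.3) = 0 + (4.15 − 0)·e^(−25.3/9.3750) = 0 + (4.1500)·0.067295 = 0.27927 g/L.

0.279 g/L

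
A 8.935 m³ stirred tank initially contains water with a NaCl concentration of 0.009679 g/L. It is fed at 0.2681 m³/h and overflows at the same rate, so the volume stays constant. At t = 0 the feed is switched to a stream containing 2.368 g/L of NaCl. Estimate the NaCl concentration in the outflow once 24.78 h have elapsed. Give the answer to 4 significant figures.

1.247 g/L

Transient balance on the dissolved component: V dC/dt = Q(C_in − C).
Time constant τ = V/Q = 8.935/0.2681 = 33.3271 h.
Integrating: C(t) = C_in + (C₀ − C_in) e^(−t/τ).
C(24.78) = 2.368 + (0.009679 − 2.368)·e^(−24.78/33.3271) = 2.368 + (-2.35832)·0.475429 = 1.24679 g/L.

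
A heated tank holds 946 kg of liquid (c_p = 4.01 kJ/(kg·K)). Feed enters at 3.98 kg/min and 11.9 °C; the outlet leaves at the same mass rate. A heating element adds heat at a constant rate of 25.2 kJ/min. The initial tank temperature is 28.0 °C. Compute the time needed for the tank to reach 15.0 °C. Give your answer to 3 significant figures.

M c_p dT/dt = ṁ c_p (T_in − T) + Q̇.
τ = M/ṁ = 237.69 min; T_ss = T_in + Q̇/(ṁ c_p) = 13.479 °C.
T(t) = T_ss + (T₀ − T_ss) e^(−t/τ). Set T = 15.0:
e^(−t/τ) = (15.0 − 13.479)/(28.0 − 13.479) = 0.10475
t = −237.69 · ln(0.10475) = 536.27 min.

536 min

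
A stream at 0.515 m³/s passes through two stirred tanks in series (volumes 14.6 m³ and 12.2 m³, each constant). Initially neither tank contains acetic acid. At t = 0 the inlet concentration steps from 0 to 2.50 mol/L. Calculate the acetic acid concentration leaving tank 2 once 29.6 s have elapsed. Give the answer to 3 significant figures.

Each tank obeys Vᵢ dCᵢ/dt = Q(Cᵢ₋₁ − Cᵢ), so τᵢ = Vᵢ/Q.
τ₁ = 14.6/0.515 = 28.350 s; τ₂ = 12.2/0.515 = 23.689 s.
Solving the cascade with C₁(0)=C₂(0)=0 gives C₂(t) = C_in[1 − (τ₁ e^(−t/τ₁) − τ₂ e^(−t/τ₂))/(τ₁ − τ₂)].
At t = 29.6: e^(−t/τ₁) = 0.35201, e^(−t/τ₂) = 0.28665.
C₂ = 2.50·[1 − (28.350·0.35201 − 23.689·0.28665)/(4.6602)] = 2.50·0.31575 = 0.78938 mol/L.

0.789 mol/L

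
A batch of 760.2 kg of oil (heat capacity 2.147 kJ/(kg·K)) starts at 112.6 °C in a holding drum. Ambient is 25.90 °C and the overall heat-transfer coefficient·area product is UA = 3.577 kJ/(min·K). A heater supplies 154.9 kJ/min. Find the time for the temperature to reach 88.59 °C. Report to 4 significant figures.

367.7 min

Lumped-capacitance energy balance: M c_p dT/dt = UA(T_amb − T) + Q̇.
τ = M c_p/UA = 456.290 min; T_ss = T_amb + Q̇/UA = 25.90 + 154.9/3.577 = 69.2044 °C.
T(t) = T_ss + (T₀ − T_ss)e^(−t/τ); set T = 88.59:
t = −τ ln[(T − T_ss)/(T₀ − T_ss)] = −456.290 · ln(0.446718) = 367.692 min.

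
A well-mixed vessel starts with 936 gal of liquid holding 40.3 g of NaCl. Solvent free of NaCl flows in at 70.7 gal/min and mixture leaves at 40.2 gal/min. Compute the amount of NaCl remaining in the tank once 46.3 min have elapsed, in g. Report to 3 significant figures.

Total volume: dV/dt = Q_in − Q_out = 30.500 gal/min, so V(t) = 936 + 30.500 t and V(46.3) = 2348.1 gal.
No NaCl enters, so dm/dt = −Q_out · (m/V).
Separate: dm/m = −Q_out dt/V(t) ⇒ ln(m/m₀) = −(Q_out/(Q_in−Q_out)) ln(V/V₀).
m = m₀ (V₀/V)^(Q_out/(Q_in−Q_out)) = 40.3 × (936/2348.1)^(1.3180) = 11.990 g.

12.0 g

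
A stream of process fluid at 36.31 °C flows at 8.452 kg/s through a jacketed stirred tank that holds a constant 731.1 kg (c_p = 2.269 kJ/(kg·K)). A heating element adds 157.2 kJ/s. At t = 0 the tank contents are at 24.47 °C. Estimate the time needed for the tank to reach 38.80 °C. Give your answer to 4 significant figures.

108.6 s

M c_p dT/dt = ṁ c_p (T_in − T) + Q̇.
τ = M/ṁ = 86.5002 s; T_ss = T_in + Q̇/(ṁ c_p) = 44.5071 °C.
T(t) = T_ss + (T₀ − T_ss) e^(−t/τ). Set T = 38.80:
e^(−t/τ) = (38.80 − 44.5071)/(24.47 − 44.5071) = 0.284826
t = −86.5002 · ln(0.284826) = 108.634 s.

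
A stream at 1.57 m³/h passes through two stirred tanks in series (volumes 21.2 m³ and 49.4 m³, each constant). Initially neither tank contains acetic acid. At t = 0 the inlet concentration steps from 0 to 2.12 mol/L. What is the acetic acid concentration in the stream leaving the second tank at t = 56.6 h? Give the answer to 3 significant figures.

1.53 mol/L

Species balance on tank i: dCᵢ/dt = (Cᵢ₋₁ − Cᵢ)/τᵢ with τᵢ = Vᵢ/Q.
τ₁ = 21.2/1.57 = 13.503 h; τ₂ = 49.4/1.57 = 31.465 h.
Tank 1: C₁ = C_in(1 − e^(−t/τ₁)). Tank 2 (τ₁ ≠ τ₂): C₂ = C_in[1 − (τ₁ e^(−t/τ₁) − τ₂ e^(−t/τ₂))/(τ₁ − τ₂)].
At t = 56.6: e^(−t/τ₁) = 0.015122, e^(−t/τ₂) = 0.16549.
C₂ = 2.12·[1 − (13.503·0.015122 − 31.465·0.16549)/(-17.962)] = 2.12·0.72146 = 1.5295 mol/L.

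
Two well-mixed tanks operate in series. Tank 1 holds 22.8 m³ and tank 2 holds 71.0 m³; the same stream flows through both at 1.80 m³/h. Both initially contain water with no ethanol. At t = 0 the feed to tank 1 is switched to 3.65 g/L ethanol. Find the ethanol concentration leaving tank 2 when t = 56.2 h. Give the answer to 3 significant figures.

Each tank obeys Vᵢ dCᵢ/dt = Q(Cᵢ₋₁ − Cᵢ), so τᵢ = Vᵢ/Q.
τ₁ = 22.8/1.80 = 12.667 h; τ₂ = 71.0/1.80 = 39.444 h.
Solving the cascade with C₁(0)=C₂(0)=0 gives C₂(t) = C_in[1 − (τ₁ e^(−t/τ₁) − τ₂ e^(−t/τ₂))/(τ₁ − τ₂)].
At t = 56.2: e^(−t/τ₁) = 0.011833, e^(−t/τ₂) = 0.24056.
C₂ = 3.65·[1 − (12.667·0.011833 − 39.444·0.24056)/(-26.778)] = 3.65·0.65125 = 2.3771 g/L.

2.38 g/L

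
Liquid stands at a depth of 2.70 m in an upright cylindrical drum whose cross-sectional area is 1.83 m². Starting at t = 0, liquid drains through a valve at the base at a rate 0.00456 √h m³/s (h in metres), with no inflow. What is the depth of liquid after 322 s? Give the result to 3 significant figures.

1.54 m

Unsteady balance on liquid volume: A dh/dt = −0.00456 √h.
This is separable: 2 d(√h)/dt = −0.00456/A, so √h = √h₀ − (0.00456/(2A)) t.
√h = √2.70 − 0.00456·322/(2·1.83) = 1.6432 − 0.40118 = 1.2420.
h = 1.2420² = 1.5425 m.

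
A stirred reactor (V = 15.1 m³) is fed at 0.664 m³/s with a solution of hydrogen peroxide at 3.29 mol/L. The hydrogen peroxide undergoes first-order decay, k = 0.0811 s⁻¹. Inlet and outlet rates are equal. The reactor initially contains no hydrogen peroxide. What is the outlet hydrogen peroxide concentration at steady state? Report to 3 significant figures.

V dC/dt = Q(C_in − C) − k V C.
At steady state: 0 = Q C_in − (Q + kV) C_ss, so C_ss = Q C_in/(Q + kV).
C_ss = 0.664·3.29/(0.664 + 0.0811·15.1) = 2.1846/1.8886 = 1.1567 mol/L.

1.16 mol/L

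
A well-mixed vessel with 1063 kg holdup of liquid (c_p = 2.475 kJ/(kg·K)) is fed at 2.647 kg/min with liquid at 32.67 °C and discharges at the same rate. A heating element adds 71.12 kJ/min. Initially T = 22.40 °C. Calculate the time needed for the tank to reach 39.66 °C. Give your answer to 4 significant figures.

682.0 min

Unsteady energy balance on the tank contents: M c_p dT/dt = ṁ c_p (T_in − T) + 71.12.
τ = M/ṁ = 401.587 min; T_ss = T_in + Q̇/(ṁ c_p) = 43.5258 °C.
T(t) = T_ss + (T₀ − T_ss) e^(−t/τ). Set T = 39.66:
e^(−t/τ) = (39.66 − 43.5258)/(22.40 − 43.5258) = 0.182990
t = −401.587 · ln(0.182990) = 682.024 min.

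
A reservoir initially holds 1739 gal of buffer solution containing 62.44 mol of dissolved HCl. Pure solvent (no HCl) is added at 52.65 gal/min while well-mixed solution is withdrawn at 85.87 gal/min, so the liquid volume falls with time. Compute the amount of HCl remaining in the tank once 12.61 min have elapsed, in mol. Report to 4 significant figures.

30.62 mol

Let m(t) be the amount of HCl. Volume: V(t) = V₀ + (Q_in − Q_out) t = 1739 − 33.2200 t; V(12.61) = 1320.10 gal.
Solute balance: dm/dt = 0 − Q_out C = −Q_out m/V(t).
dm/m = −Q_out dt/(V₀ − 33.2200 t); integrating gives ln(m/m₀) = −(Q_out/(Q_in−Q_out)) ln(V/V₀).
m = m₀ (V₀/V)^(Q_out/(Q_in−Q_out)) = 62.44 × (1739/1320.10)^(-2.58489) = 30.6244 mol.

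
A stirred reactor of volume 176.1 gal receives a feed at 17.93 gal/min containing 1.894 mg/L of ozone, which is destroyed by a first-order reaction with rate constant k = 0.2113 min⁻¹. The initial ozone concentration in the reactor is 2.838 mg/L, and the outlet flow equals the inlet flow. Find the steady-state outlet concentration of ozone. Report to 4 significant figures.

Species balance: V dC/dt = Q C_in − Q C − k V C.
At steady state: 0 = Q C_in − (Q + kV) C_ss, so C_ss = Q C_in/(Q + kV).
C_ss = 17.93·1.894/(17.93 + 0.2113·176.1) = 33.9594/55.1399 = 0.615877 mg/L.

0.6159 mg/L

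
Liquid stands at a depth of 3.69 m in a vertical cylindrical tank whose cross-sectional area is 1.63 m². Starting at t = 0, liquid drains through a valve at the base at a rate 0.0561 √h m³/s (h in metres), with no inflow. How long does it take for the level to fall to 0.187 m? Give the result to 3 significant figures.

With no inflow, A dh/dt = −0.0561 √h.
This is separable: 2 d(√h)/dt = −0.0561/A, so √h = √h₀ − (0.0561/(2A)) t.
t = 2A(√h₀ − √h)/0.0561 = 2·1.63·(√3.69 − √0.187)/0.0561
  = 3.2600 × (1.9209 − 0.43243) / 0.0561 = 86.498 s.

86.5 s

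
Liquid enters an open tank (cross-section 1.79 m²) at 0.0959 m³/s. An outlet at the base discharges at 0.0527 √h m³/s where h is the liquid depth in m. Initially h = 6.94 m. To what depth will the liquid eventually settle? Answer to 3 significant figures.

Level balance: A dh/dt = 0.0959 − 0.0527 √h. Setting dh/dt = 0:
Q_in = 0.0527 √h_ss ⇒ √h_ss = 0.0959/0.0527 = 1.8197.
h_ss = 1.8197² = 3.3114 m. (Since h₀ = 6.94 m > h_ss, the level will fall toward this value.)

3.31 m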